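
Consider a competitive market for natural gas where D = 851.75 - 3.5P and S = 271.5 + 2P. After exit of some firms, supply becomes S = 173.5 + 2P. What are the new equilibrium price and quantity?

Original equilibrium: P* = 105.5, Q* = 482.5.
New equilibrium: 851.75 - 3.5P = 173.5 + 2P, so 678.25 = 5.5P and P' = 2713/22; Q' = 851.75 − 3.5(2713/22) = 9243/22.

P' = 2713/22, Q' = 9243/22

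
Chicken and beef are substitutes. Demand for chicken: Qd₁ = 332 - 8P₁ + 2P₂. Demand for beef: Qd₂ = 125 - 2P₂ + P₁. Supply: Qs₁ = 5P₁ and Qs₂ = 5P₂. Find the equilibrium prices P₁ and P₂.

Market 1: 332 - 8P₁ + 2P₂ = 5P₁ → 13P₁ - 2P₂ = 332.
Market 2: 7P₂ - P₁ = 125.
Eliminating P₂: 7×(1) + 2×(2) gives 89P₁ = 2574, so P₁ = 2574/89.
Back-substitute into (2): P₂ = (125 + 1×2574/89) / 7 = 1957/89.

P₁ = 2574/89, P₂ = 1957/89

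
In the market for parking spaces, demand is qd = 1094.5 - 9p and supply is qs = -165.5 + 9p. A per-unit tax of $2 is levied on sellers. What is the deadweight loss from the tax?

Deadweight loss = 9

Pre-tax equilibrium: p* = 70, q* = 464.5.
Tax on sellers shifts supply to qs = -165.5 + 9(p − 2) = -183.5 + 9p.
1094.5 - 9p = -183.5 + 9p gives buyer price pb = 71; sellers receive ps = 71 − 2 = 69.
New quantity: q = 1094.5 − 9(71) = 455.5.
DWL = ½ × 2 × (464.5 − 455.5) = 9.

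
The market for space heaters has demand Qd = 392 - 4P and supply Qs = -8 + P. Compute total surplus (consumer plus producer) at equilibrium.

Equilibrium: 392 - 4P = -8 + P gives P* = 80, Q* = 72.
Demand choke price: P = 98; supply starts at P = 8.
CS = ½(98 − 80)(72) = 648; PS = ½(80 − 8)(72) = 2592.

Total surplus = 3240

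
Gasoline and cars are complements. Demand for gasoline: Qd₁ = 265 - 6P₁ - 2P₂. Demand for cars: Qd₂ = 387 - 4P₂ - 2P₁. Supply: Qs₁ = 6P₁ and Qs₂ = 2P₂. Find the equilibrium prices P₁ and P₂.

Market 1: 265 - 6P₁ - 2P₂ = 6P₁ → 12P₁ + 2P₂ = 265.
Market 2: 6P₂ + 2P₁ = 387.
Eliminating P₂: 6×(1) − 2×(2) gives 68P₁ = 816, so P₁ = 12.
Back-substitute into (2): P₂ = (387 − 2×12) / 6 = 60.5.

P₁ = 12, P₂ = 60.5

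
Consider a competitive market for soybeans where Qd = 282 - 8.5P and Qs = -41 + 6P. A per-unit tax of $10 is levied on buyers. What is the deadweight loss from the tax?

Pre-tax equilibrium: P* = 646/29, Q* = 2687/29.
Tax on buyers shifts demand to Qd = 282 − 8.5(P + 10) = 197 - 8.5P.
197 - 8.5P = -41 + 6P gives seller price Ps = 476/29; buyers pay Pb = 476/29 + 10 = 766/29.
New quantity: Q = 282 − 8.5(766/29) = 1667/29.
DWL = ½ × 10 × (2687/29 − 1667/29) = 5100/29.

Deadweight loss = 5100/29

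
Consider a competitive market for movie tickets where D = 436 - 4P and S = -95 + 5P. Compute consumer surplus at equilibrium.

Consumer surplus = 5000

Equilibrium: 436 - 4P = -95 + 5P gives P* = 59, Q* = 200.
Demand choke price (D = 0): P = 109.
CS = ½(109 − 59)(200) = 5000.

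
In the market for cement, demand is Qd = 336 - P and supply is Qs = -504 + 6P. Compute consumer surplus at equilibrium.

Equilibrium: 336 - P = -504 + 6P gives P* = 120, Q* = 216.
Demand choke price (Qd = 0): P = 336.
CS = ½(336 − 120)(216) = 23328.

Consumer surplus = 23328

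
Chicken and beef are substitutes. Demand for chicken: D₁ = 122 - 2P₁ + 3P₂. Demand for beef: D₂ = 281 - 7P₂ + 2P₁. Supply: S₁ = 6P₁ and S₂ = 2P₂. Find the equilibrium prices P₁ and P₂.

P₁ = 647/22, P₂ = 1246/33

Market 1: 122 - 2P₁ + 3P₂ = 6P₁ → 8P₁ - 3P₂ = 122.
Market 2: 9P₂ - 2P₁ = 281.
Eliminating P₂: 9×(1) + 3×(2) gives 66P₁ = 1941, so P₁ = 647/22.
Back-substitute into (2): P₂ = (281 + 2×647/22) / 9 = 1246/33.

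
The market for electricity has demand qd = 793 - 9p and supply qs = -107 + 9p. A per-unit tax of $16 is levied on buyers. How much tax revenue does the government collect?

Pre-tax equilibrium: p* = 50, q* = 343.
Tax on buyers shifts demand to qd = 793 − 9(p + 16) = 649 - 9p.
649 - 9p = -107 + 9p gives seller price ps = 42; buyers pay pb = 42 + 16 = 58.
New quantity: q = 793 − 9(58) = 271.
Revenue = 16 × 271 = 4336.

Tax revenue = 4336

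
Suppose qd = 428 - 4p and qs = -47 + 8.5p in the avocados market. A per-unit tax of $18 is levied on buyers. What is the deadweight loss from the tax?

Deadweight loss = 440.64

Pre-tax equilibrium: p* = 38, q* = 276.
Tax on buyers shifts demand to qd = 428 − 4(p + 18) = 356 - 4p.
356 - 4p = -47 + 8.5p gives seller price ps = 32.24; buyers pay pb = 32.24 + 18 = 50.24.
New quantity: q = 428 − 4(50.24) = 227.04.
DWL = ½ × 18 × (276 − 227.04) = 440.64.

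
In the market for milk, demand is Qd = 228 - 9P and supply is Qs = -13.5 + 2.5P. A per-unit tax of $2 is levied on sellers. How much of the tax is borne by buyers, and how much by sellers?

Pre-tax equilibrium: P* = 21, Q* = 39.
Tax on sellers shifts supply to Qs = -13.5 + 2.5(P − 2) = -18.5 + 2.5P.
228 - 9P = -18.5 + 2.5P gives buyer price Pb = 493/23; sellers receive Ps = 493/23 − 2 = 447/23.
New quantity: Q = 228 − 9(493/23) = 807/23.
Buyer burden = 493/23 − 21 = 10/23; seller burden = 21 − 447/23 = 36/23.

Buyers bear 10/23, sellers bear 36/23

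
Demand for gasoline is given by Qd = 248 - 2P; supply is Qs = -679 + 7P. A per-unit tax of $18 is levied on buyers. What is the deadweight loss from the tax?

Pre-tax equilibrium: P* = 103, Q* = 42.
Tax on buyers shifts demand to Qd = 248 − 2(P + 18) = 212 - 2P.
212 - 2P = -679 + 7P gives seller price Ps = 99; buyers pay Pb = 99 + 18 = 117.
New quantity: Q = 248 − 2(117) = 14.
DWL = ½ × 18 × (42 − 14) = 252.

Deadweight loss = 252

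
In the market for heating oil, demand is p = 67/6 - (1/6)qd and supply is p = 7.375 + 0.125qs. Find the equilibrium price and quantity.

p* = 9, q* = 13

Set the two price expressions equal: 67/6 - (1/6)q = 7.375 + 0.125q.
91/24 = (7/24)q, so q* = 13.
p* = 67/6 − (1/6)(13) = 9.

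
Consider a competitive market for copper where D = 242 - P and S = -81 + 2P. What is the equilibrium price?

Set D = S: 242 - P = -81 + 2P.
323 = 3P, so P* = 323/3.
Q* = 242 − 1(323/3) = 403/3.

P* = 323/3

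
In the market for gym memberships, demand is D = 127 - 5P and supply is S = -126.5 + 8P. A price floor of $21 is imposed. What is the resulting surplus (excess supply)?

Equilibrium price would be P* = 19.5, so the floor at 21 binds.
At P = 21: D = 22, S = 41.5.
Surplus = 41.5 − 22 = 19.5.

Surplus = 19.5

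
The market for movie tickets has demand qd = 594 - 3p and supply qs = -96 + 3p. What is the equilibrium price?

Set qd = qs: 594 - 3p = -96 + 3p.
690 = 6p, so p* = 115.
q* = 594 − 3(115) = 249.

p* = 115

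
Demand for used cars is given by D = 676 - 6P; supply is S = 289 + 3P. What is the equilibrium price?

P* = 43

Set D = S: 676 - 6P = 289 + 3P.
387 = 9P, so P* = 43.
Q* = 676 − 6(43) = 418.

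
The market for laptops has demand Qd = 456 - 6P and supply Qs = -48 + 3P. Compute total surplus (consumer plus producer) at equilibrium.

Total surplus = 3600

Equilibrium: 456 - 6P = -48 + 3P gives P* = 56, Q* = 120.
Demand choke price: P = 76; supply starts at P = 16.
CS = ½(76 − 56)(120) = 1200; PS = ½(56 − 16)(120) = 2400.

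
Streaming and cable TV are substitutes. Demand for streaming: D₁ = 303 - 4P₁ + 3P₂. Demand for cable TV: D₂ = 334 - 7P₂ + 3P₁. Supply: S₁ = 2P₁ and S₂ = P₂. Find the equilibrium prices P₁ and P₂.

Market 1: 303 - 4P₁ + 3P₂ = 2P₁ → 6P₁ - 3P₂ = 303.
Market 2: 8P₂ - 3P₁ = 334.
Eliminating P₂: 8×(1) + 3×(2) gives 39P₁ = 3426, so P₁ = 1142/13.
Back-substitute into (2): P₂ = (334 + 3×1142/13) / 8 = 971/13.

P₁ = 1142/13, P₂ = 971/13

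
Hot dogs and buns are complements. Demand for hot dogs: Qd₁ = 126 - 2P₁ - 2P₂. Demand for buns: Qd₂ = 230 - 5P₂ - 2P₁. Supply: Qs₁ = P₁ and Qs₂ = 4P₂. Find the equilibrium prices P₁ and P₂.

P₁ = 674/23, P₂ = 438/23

Market 1: 126 - 2P₁ - 2P₂ = P₁ → 3P₁ + 2P₂ = 126.
Market 2: 9P₂ + 2P₁ = 230.
Eliminating P₂: 9×(1) − 2×(2) gives 23P₁ = 674, so P₁ = 674/23.
Back-substitute into (2): P₂ = (230 − 2×674/23) / 9 = 438/23.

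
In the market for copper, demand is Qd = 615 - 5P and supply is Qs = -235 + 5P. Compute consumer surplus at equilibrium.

Consumer surplus = 3610

Equilibrium: 615 - 5P = -235 + 5P gives P* = 85, Q* = 190.
Demand choke price (Qd = 0): P = 123.
CS = ½(123 − 85)(190) = 3610.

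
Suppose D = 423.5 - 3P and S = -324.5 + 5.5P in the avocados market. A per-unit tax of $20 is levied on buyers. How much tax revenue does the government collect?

Pre-tax equilibrium: P* = 88, Q* = 159.5.
Tax on buyers shifts demand to D = 423.5 − 3(P + 20) = 363.5 - 3P.
363.5 - 3P = -324.5 + 5.5P gives seller price Ps = 1376/17; buyers pay Pb = 1376/17 + 20 = 1716/17.
New quantity: Q = 423.5 − 3(1716/17) = 4103/34.
Revenue = 20 × 4103/34 = 41030/17.

Tax revenue = 41030/17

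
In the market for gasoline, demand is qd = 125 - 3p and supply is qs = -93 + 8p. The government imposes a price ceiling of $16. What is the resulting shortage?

Shortage = 42

Equilibrium price would be p* = 218/11, so the ceiling at 16 binds.
At p = 16: qd = 125 − 3(16) = 77, qs = -93 + 8(16) = 35.
Shortage = 77 − 35 = 42.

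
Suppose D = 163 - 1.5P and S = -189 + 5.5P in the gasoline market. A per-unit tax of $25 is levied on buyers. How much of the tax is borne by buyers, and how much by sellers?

Pre-tax equilibrium: P* = 352/7, Q* = 613/7.
Tax on buyers shifts demand to D = 163 − 1.5(P + 25) = 125.5 - 1.5P.
125.5 - 1.5P = -189 + 5.5P gives seller price Ps = 629/14; buyers pay Pb = 629/14 + 25 = 979/14.
New quantity: Q = 163 − 1.5(979/14) = 1627/28.
Buyer burden = 979/14 − 352/7 = 275/14; seller burden = 352/7 − 629/14 = 75/14.

Buyers bear 275/14, sellers bear 75/14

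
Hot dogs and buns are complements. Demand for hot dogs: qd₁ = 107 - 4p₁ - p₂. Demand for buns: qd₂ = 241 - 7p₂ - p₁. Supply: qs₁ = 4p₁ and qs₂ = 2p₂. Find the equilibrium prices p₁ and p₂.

p₁ = 722/71, p₂ = 1821/71

Market 1: 107 - 4p₁ - p₂ = 4p₁ → 8p₁ + p₂ = 107.
Market 2: 9p₂ + p₁ = 241.
Eliminating p₂: 9×(1) − 1×(2) gives 71p₁ = 722, so p₁ = 722/71.
Back-substitute into (2): p₂ = (241 − 1×722/71) / 9 = 1821/71.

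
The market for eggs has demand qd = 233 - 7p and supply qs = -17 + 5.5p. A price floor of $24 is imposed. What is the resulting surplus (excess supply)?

Equilibrium price would be p* = 20, so the floor at 24 binds.
At p = 24: qd = 65, qs = 115.
Surplus = 115 − 65 = 50.

Surplus = 50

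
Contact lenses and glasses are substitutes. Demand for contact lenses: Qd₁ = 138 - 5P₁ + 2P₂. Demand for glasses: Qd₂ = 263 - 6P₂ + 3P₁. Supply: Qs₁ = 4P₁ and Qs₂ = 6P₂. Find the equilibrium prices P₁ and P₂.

P₁ = 1091/51, P₂ = 927/34

Market 1: 138 - 5P₁ + 2P₂ = 4P₁ → 9P₁ - 2P₂ = 138.
Market 2: 12P₂ - 3P₁ = 263.
Eliminating P₂: 12×(1) + 2×(2) gives 102P₁ = 2182, so P₁ = 1091/51.
Back-substitute into (2): P₂ = (263 + 3×1091/51) / 12 = 927/34.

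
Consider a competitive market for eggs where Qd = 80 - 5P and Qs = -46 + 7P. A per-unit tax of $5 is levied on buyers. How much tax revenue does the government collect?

Tax revenue = 775/12

Pre-tax equilibrium: P* = 10.5, Q* = 27.5.
Tax on buyers shifts demand to Qd = 80 − 5(P + 5) = 55 - 5P.
55 - 5P = -46 + 7P gives seller price Ps = 101/12; buyers pay Pb = 101/12 + 5 = 161/12.
New quantity: Q = 80 − 5(161/12) = 155/12.
Revenue = 5 × 155/12 = 775/12.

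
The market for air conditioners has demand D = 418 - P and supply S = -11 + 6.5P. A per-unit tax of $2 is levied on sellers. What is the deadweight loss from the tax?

Deadweight loss = 26/15

Pre-tax equilibrium: P* = 57.2, Q* = 360.8.
Tax on sellers shifts supply to S = -11 + 6.5(P − 2) = -24 + 6.5P.
418 - P = -24 + 6.5P gives buyer price Pb = 884/15; sellers receive Ps = 884/15 − 2 = 854/15.
New quantity: Q = 418 − 1(884/15) = 5386/15.
DWL = ½ × 2 × (360.8 − 5386/15) = 26/15.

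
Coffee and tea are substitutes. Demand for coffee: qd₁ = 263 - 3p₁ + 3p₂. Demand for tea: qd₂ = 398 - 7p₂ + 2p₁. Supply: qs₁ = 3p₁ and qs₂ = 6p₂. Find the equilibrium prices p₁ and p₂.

Market 1: 263 - 3p₁ + 3p₂ = 3p₁ → 6p₁ - 3p₂ = 263.
Market 2: 13p₂ - 2p₁ = 398.
Eliminating p₂: 13×(1) + 3×(2) gives 72p₁ = 4613, so p₁ = 4613/72.
Back-substitute into (2): p₂ = (398 + 2×4613/72) / 13 = 1457/36.

p₁ = 4613/72, p₂ = 1457/36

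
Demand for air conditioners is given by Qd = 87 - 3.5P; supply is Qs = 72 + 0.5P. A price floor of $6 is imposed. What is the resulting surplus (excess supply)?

Equilibrium price would be P* = 3.75, so the floor at 6 binds.
At P = 6: Qd = 66, Qs = 75.
Surplus = 75 − 66 = 9.

Surplus = 9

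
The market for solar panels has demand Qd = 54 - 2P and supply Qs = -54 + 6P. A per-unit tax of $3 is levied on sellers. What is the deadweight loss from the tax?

Deadweight loss = 6.75

Pre-tax equilibrium: P* = 13.5, Q* = 27.
Tax on sellers shifts supply to Qs = -54 + 6(P − 3) = -72 + 6P.
54 - 2P = -72 + 6P gives buyer price Pb = 15.75; sellers receive Ps = 15.75 − 3 = 12.75.
New quantity: Q = 54 − 2(15.75) = 22.5.
DWL = ½ × 3 × (27 − 22.5) = 6.75.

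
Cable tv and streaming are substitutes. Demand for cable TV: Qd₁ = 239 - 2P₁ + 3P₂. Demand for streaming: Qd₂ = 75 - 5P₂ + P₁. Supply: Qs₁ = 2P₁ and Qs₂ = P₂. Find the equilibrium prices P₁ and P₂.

Market 1: 239 - 2P₁ + 3P₂ = 2P₁ → 4P₁ - 3P₂ = 239.
Market 2: 6P₂ - P₁ = 75.
Eliminating P₂: 6×(1) + 3×(2) gives 21P₁ = 1659, so P₁ = 79.
Back-substitute into (2): P₂ = (75 + 1×79) / 6 = 77/3.

P₁ = 79, P₂ = 77/3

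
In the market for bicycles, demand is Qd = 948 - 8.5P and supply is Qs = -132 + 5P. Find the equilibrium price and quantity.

P* = 80, Q* = 268

Set Qd = Qs: 948 - 8.5P = -132 + 5P.
1080 = 13.5P, so P* = 80.
Q* = 948 − 8.5(80) = 268.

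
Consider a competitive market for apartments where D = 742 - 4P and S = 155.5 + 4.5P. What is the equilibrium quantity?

Set D = S: 742 - 4P = 155.5 + 4.5P.
586.5 = 8.5P, so P* = 69.
Q* = 742 − 4(69) = 466.

Q* = 466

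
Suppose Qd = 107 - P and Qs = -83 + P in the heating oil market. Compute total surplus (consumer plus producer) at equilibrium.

Equilibrium: 107 - P = -83 + P gives P* = 95, Q* = 12.
Demand choke price: P = 107; supply starts at P = 83.
CS = ½(107 − 95)(12) = 72; PS = ½(95 − 83)(12) = 72.

Total surplus = 144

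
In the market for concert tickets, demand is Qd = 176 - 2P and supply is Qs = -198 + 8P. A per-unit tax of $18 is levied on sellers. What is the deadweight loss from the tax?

Pre-tax equilibrium: P* = 37.4, Q* = 101.2.
Tax on sellers shifts supply to Qs = -198 + 8(P − 18) = -342 + 8P.
176 - 2P = -342 + 8P gives buyer price Pb = 51.8; sellers receive Ps = 51.8 − 18 = 33.8.
New quantity: Q = 176 − 2(51.8) = 72.4.
DWL = ½ × 18 × (101.2 − 72.4) = 259.2.

Deadweight loss = 259.2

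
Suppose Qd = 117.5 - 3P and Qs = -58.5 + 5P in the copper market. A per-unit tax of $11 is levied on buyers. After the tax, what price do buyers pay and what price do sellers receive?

Buyers pay $28.875, sellers receive $17.875

Pre-tax equilibrium: P* = 22, Q* = 51.5.
Tax on buyers shifts demand to Qd = 117.5 − 3(P + 11) = 84.5 - 3P.
84.5 - 3P = -58.5 + 5P gives seller price Ps = 17.875; buyers pay Pb = 17.875 + 11 = 28.875.
New quantity: Q = 117.5 − 3(28.875) = 30.875.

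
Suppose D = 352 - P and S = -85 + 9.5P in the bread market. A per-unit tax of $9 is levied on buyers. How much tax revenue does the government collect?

Tax revenue = 19041/7

Pre-tax equilibrium: P* = 874/21, Q* = 6518/21.
Tax on buyers shifts demand to D = 352 − 1(P + 9) = 343 - P.
343 - P = -85 + 9.5P gives seller price Ps = 856/21; buyers pay Pb = 856/21 + 9 = 1045/21.
New quantity: Q = 352 − 1(1045/21) = 6347/21.
Revenue = 9 × 6347/21 = 19041/7.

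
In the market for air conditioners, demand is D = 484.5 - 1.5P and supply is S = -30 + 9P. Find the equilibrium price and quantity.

P* = 49, Q* = 411

Set D = S: 484.5 - 1.5P = -30 + 9P.
514.5 = 10.5P, so P* = 49.
Q* = 484.5 − 1.5(49) = 411.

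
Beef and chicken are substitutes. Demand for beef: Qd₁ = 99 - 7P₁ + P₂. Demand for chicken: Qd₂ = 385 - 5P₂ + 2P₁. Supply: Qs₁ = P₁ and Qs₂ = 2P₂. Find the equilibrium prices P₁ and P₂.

P₁ = 539/27, P₂ = 1639/27

Market 1: 99 - 7P₁ + P₂ = P₁ → 8P₁ - P₂ = 99.
Market 2: 7P₂ - 2P₁ = 385.
Eliminating P₂: 7×(1) + 1×(2) gives 54P₁ = 1078, so P₁ = 539/27.
Back-substitute into (2): P₂ = (385 + 2×539/27) / 7 = 1639/27.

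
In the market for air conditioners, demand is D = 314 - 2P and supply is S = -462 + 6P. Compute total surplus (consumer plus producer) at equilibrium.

Equilibrium: 314 - 2P = -462 + 6P gives P* = 97, Q* = 120.
Demand choke price: P = 157; supply starts at P = 77.
CS = ½(157 − 97)(120) = 3600; PS = ½(97 − 77)(120) = 1200.

Total surplus = 4800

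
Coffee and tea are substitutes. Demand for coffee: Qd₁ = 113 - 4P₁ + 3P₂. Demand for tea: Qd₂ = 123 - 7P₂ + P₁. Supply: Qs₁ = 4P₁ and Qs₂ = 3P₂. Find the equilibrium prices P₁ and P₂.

Market 1: 113 - 4P₁ + 3P₂ = 4P₁ → 8P₁ - 3P₂ = 113.
Market 2: 10P₂ - P₁ = 123.
Eliminating P₂: 10×(1) + 3×(2) gives 77P₁ = 1499, so P₁ = 1499/77.
Back-substitute into (2): P₂ = (123 + 1×1499/77) / 10 = 1097/77.

P₁ = 1499/77, P₂ = 1097/77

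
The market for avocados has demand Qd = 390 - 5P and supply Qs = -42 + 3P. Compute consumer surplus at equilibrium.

Equilibrium: 390 - 5P = -42 + 3P gives P* = 54, Q* = 120.
Demand choke price (Qd = 0): P = 78.
CS = ½(78 − 54)(120) = 1440.

Consumer surplus = 1440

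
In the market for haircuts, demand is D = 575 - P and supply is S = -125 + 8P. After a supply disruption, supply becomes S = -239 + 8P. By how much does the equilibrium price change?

Original equilibrium: P* = 700/9, Q* = 4475/9.
New equilibrium: 575 - P = -239 + 8P, so 814 = 9P and P' = 814/9; Q' = 575 − 1(814/9) = 4361/9.
Change in price: 814/9 − 700/9 = 38/3.

ΔP = 38/3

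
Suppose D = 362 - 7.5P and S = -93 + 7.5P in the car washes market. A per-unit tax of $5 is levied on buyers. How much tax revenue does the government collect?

Pre-tax equilibrium: P* = 91/3, Q* = 134.5.
Tax on buyers shifts demand to D = 362 − 7.5(P + 5) = 324.5 - 7.5P.
324.5 - 7.5P = -93 + 7.5P gives seller price Ps = 167/6; buyers pay Pb = 167/6 + 5 = 197/6.
New quantity: Q = 362 − 7.5(197/6) = 115.75.
Revenue = 5 × 115.75 = 578.75.

Tax revenue = 578.75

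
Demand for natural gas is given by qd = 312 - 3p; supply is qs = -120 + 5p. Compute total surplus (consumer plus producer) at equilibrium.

Total surplus = 6000

Equilibrium: 312 - 3p = -120 + 5p gives p* = 54, q* = 150.
Demand choke price: p = 104; supply starts at p = 24.
CS = ½(104 − 54)(150) = 3750; PS = ½(54 − 24)(150) = 2250.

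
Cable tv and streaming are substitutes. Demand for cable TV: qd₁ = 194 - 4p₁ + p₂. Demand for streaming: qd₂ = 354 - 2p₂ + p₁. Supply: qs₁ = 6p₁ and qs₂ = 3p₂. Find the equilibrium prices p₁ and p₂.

p₁ = 1324/49, p₂ = 3734/49

Market 1: 194 - 4p₁ + p₂ = 6p₁ → 10p₁ - p₂ = 194.
Market 2: 5p₂ - p₁ = 354.
Eliminating p₂: 5×(1) + 1×(2) gives 49p₁ = 1324, so p₁ = 1324/49.
Back-substitute into (2): p₂ = (354 + 1×1324/49) / 5 = 3734/49.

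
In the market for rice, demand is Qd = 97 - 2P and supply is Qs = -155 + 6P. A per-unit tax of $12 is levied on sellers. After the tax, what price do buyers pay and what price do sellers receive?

Pre-tax equilibrium: P* = 31.5, Q* = 34.
Tax on sellers shifts supply to Qs = -155 + 6(P − 12) = -227 + 6P.
97 - 2P = -227 + 6P gives buyer price Pb = 40.5; sellers receive Ps = 40.5 − 12 = 28.5.
New quantity: Q = 97 − 2(40.5) = 16.

Buyers pay $40.5, sellers receive $28.5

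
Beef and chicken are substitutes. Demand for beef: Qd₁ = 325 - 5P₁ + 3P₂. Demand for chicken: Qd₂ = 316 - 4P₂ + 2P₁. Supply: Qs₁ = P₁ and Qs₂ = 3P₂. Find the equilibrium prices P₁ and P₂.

P₁ = 3223/36, P₂ = 1273/18

Market 1: 325 - 5P₁ + 3P₂ = P₁ → 6P₁ - 3P₂ = 325.
Market 2: 7P₂ - 2P₁ = 316.
Eliminating P₂: 7×(1) + 3×(2) gives 36P₁ = 3223, so P₁ = 3223/36.
Back-substitute into (2): P₂ = (316 + 2×3223/36) / 7 = 1273/18.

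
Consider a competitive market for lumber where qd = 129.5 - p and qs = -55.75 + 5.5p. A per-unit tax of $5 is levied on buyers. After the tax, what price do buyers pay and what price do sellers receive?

Buyers pay 851/26, sellers receive 721/26

Pre-tax equilibrium: p* = 28.5, q* = 101.
Tax on buyers shifts demand to qd = 129.5 − 1(p + 5) = 124.5 - p.
124.5 - p = -55.75 + 5.5p gives seller price ps = 721/26; buyers pay pb = 721/26 + 5 = 851/26.
New quantity: q = 129.5 − 1(851/26) = 1258/13.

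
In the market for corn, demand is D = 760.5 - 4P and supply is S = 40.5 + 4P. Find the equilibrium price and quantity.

Set D = S: 760.5 - 4P = 40.5 + 4P.
720 = 8P, so P* = 90.
Q* = 760.5 − 4(90) = 400.5.

P* = 90, Q* = 400.5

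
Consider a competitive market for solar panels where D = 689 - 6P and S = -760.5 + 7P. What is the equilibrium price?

Set D = S: 689 - 6P = -760.5 + 7P.
1449.5 = 13P, so P* = 111.5.
Q* = 689 − 6(111.5) = 20.

P* = 111.5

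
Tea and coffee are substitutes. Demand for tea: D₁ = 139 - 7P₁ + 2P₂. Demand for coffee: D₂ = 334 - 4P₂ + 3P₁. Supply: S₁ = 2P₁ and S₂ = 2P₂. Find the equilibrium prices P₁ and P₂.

P₁ = 751/24, P₂ = 71.3125

Market 1: 139 - 7P₁ + 2P₂ = 2P₁ → 9P₁ - 2P₂ = 139.
Market 2: 6P₂ - 3P₁ = 334.
Eliminating P₂: 6×(1) + 2×(2) gives 48P₁ = 1502, so P₁ = 751/24.
Back-substitute into (2): P₂ = (334 + 3×751/24) / 6 = 71.3125.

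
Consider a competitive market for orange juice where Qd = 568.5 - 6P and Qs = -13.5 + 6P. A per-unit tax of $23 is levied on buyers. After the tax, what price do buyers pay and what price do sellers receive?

Buyers pay $60, sellers receive $37

Pre-tax equilibrium: P* = 48.5, Q* = 277.5.
Tax on buyers shifts demand to Qd = 568.5 − 6(P + 23) = 430.5 - 6P.
430.5 - 6P = -13.5 + 6P gives seller price Ps = 37; buyers pay Pb = 37 + 23 = 60.
New quantity: Q = 568.5 − 6(60) = 208.5.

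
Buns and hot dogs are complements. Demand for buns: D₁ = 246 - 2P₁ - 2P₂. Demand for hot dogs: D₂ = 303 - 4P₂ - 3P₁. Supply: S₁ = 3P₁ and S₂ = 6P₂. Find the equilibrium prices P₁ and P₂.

P₁ = 927/22, P₂ = 777/44

Market 1: 246 - 2P₁ - 2P₂ = 3P₁ → 5P₁ + 2P₂ = 246.
Market 2: 10P₂ + 3P₁ = 303.
Eliminating P₂: 10×(1) − 2×(2) gives 44P₁ = 1854, so P₁ = 927/22.
Back-substitute into (2): P₂ = (303 − 3×927/22) / 10 = 777/44.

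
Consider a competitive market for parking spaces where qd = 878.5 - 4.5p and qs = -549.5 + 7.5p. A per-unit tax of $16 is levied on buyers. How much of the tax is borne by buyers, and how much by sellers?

Buyers bear $10, sellers bear $6

Pre-tax equilibrium: p* = 119, q* = 343.
Tax on buyers shifts demand to qd = 878.5 − 4.5(p + 16) = 806.5 - 4.5p.
806.5 - 4.5p = -549.5 + 7.5p gives seller price ps = 113; buyers pay pb = 113 + 16 = 129.
New quantity: q = 878.5 − 4.5(129) = 298.
Buyer burden = 129 − 119 = 10; seller burden = 119 − 113 = 6.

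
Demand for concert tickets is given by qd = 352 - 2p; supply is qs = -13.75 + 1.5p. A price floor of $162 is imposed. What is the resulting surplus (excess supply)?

Equilibrium price would be p* = 104.5, so the floor at 162 binds.
At p = 162: qd = 28, qs = 229.25.
Surplus = 229.25 − 28 = 201.25.

Surplus = 201.25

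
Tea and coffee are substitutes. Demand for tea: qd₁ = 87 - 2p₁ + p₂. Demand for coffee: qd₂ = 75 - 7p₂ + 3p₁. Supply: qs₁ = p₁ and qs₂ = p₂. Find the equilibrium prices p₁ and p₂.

Market 1: 87 - 2p₁ + p₂ = p₁ → 3p₁ - p₂ = 87.
Market 2: 8p₂ - 3p₁ = 75.
Eliminating p₂: 8×(1) + 1×(2) gives 21p₁ = 771, so p₁ = 257/7.
Back-substitute into (2): p₂ = (75 + 3×257/7) / 8 = 162/7.

p₁ = 257/7, p₂ = 162/7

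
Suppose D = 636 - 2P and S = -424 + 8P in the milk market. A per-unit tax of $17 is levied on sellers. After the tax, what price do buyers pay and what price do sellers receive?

Pre-tax equilibrium: P* = 106, Q* = 424.
Tax on sellers shifts supply to S = -424 + 8(P − 17) = -560 + 8P.
636 - 2P = -560 + 8P gives buyer price Pb = 119.6; sellers receive Ps = 119.6 − 17 = 102.6.
New quantity: Q = 636 − 2(119.6) = 396.8.

Buyers pay $119.6, sellers receive $102.6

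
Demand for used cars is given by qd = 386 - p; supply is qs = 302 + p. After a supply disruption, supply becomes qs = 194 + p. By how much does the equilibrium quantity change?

Δq = -54

Original equilibrium: p* = 42, q* = 344.
New equilibrium: 386 - p = 194 + p, so 192 = 2p and p' = 96; q' = 386 − 1(96) = 290.
Change in quantity: 290 − 344 = -54.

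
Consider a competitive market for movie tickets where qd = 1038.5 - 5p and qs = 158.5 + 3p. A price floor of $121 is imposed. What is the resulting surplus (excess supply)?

Equilibrium price would be p* = 110, so the floor at 121 binds.
At p = 121: qd = 433.5, qs = 521.5.
Surplus = 521.5 − 433.5 = 88.

Surplus = 88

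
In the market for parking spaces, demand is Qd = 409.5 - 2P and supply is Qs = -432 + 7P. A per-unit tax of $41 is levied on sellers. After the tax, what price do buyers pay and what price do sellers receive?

Pre-tax equilibrium: P* = 93.5, Q* = 222.5.
Tax on sellers shifts supply to Qs = -432 + 7(P − 41) = -719 + 7P.
409.5 - 2P = -719 + 7P gives buyer price Pb = 2257/18; sellers receive Ps = 2257/18 − 41 = 1519/18.
New quantity: Q = 409.5 − 2(2257/18) = 2857/18.

Buyers pay 2257/18, sellers receive 1519/18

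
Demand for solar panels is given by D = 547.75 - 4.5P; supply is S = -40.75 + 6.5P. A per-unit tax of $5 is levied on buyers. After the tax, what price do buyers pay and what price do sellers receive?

Pre-tax equilibrium: P* = 53.5, Q* = 307.
Tax on buyers shifts demand to D = 547.75 − 4.5(P + 5) = 525.25 - 4.5P.
525.25 - 4.5P = -40.75 + 6.5P gives seller price Ps = 566/11; buyers pay Pb = 566/11 + 5 = 621/11.
New quantity: Q = 547.75 − 4.5(621/11) = 12923/44.

Buyers pay 621/11, sellers receive 566/11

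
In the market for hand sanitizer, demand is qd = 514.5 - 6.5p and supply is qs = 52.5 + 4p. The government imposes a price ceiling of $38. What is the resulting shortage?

Shortage = 63

Equilibrium price would be p* = 44, so the ceiling at 38 binds.
At p = 38: qd = 514.5 − 6.5(38) = 267.5, qs = 52.5 + 4(38) = 204.5.
Shortage = 267.5 − 204.5 = 63.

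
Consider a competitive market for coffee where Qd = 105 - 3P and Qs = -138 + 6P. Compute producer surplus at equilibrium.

Equilibrium: 105 - 3P = -138 + 6P gives P* = 27, Q* = 24.
Supply starts at P = 23 (where Qs = 0).
PS = ½(27 − 23)(24) = 48.

Producer surplus = 48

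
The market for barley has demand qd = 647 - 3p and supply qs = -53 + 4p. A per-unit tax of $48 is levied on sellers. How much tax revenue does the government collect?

Pre-tax equilibrium: p* = 100, q* = 347.
Tax on sellers shifts supply to qs = -53 + 4(p − 48) = -245 + 4p.
647 - 3p = -245 + 4p gives buyer price pb = 892/7; sellers receive ps = 892/7 − 48 = 556/7.
New quantity: q = 647 − 3(892/7) = 1853/7.
Revenue = 48 × 1853/7 = 88944/7.

Tax revenue = 88944/7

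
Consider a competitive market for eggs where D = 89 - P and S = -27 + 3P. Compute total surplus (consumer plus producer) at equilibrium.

Equilibrium: 89 - P = -27 + 3P gives P* = 29, Q* = 60.
Demand choke price: P = 89; supply starts at P = 9.
CS = ½(89 − 29)(60) = 1800; PS = ½(29 − 9)(60) = 600.

Total surplus = 2400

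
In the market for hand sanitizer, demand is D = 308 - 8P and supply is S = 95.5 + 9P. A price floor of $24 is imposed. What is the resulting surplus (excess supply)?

Surplus = 195.5

Equilibrium price would be P* = 12.5, so the floor at 24 binds.
At P = 24: D = 116, S = 311.5.
Surplus = 311.5 − 116 = 195.5.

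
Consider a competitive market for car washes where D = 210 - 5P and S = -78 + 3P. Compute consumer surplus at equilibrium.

Consumer surplus = 90

Equilibrium: 210 - 5P = -78 + 3P gives P* = 36, Q* = 30.
Demand choke price (D = 0): P = 42.
CS = ½(42 − 36)(30) = 90.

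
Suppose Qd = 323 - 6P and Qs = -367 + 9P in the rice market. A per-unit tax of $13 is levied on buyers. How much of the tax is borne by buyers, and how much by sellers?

Buyers bear $7.8, sellers bear $5.2

Pre-tax equilibrium: P* = 46, Q* = 47.
Tax on buyers shifts demand to Qd = 323 − 6(P + 13) = 245 - 6P.
245 - 6P = -367 + 9P gives seller price Ps = 40.8; buyers pay Pb = 40.8 + 13 = 53.8.
New quantity: Q = 323 − 6(53.8) = 0.2.
Buyer burden = 53.8 − 46 = 7.8; seller burden = 46 − 40.8 = 5.2.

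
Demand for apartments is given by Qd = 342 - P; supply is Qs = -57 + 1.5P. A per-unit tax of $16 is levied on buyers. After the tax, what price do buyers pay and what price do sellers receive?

Buyers pay $169.2, sellers receive $153.2

Pre-tax equilibrium: P* = 159.6, Q* = 182.4.
Tax on buyers shifts demand to Qd = 342 − 1(P + 16) = 326 - P.
326 - P = -57 + 1.5P gives seller price Ps = 153.2; buyers pay Pb = 153.2 + 16 = 169.2.
New quantity: Q = 342 − 1(169.2) = 172.8.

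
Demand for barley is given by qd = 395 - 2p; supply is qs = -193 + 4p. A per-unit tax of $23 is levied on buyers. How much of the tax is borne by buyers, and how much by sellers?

Pre-tax equilibrium: p* = 98, q* = 199.
Tax on buyers shifts demand to qd = 395 − 2(p + 23) = 349 - 2p.
349 - 2p = -193 + 4p gives seller price ps = 271/3; buyers pay pb = 271/3 + 23 = 340/3.
New quantity: q = 395 − 2(340/3) = 505/3.
Buyer burden = 340/3 − 98 = 46/3; seller burden = 98 − 271/3 = 23/3.

Buyers bear 46/3, sellers bear 23/3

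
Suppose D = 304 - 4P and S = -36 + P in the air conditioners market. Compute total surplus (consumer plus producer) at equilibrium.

Equilibrium: 304 - 4P = -36 + P gives P* = 68, Q* = 32.
Demand choke price: P = 76; supply starts at P = 36.
CS = ½(76 − 68)(32) = 128; PS = ½(68 − 36)(32) = 512.

Total surplus = 640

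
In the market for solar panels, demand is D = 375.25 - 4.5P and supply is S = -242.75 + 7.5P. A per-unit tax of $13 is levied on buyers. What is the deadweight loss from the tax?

Pre-tax equilibrium: P* = 51.5, Q* = 143.5.
Tax on buyers shifts demand to D = 375.25 − 4.5(P + 13) = 316.75 - 4.5P.
316.75 - 4.5P = -242.75 + 7.5P gives seller price Ps = 46.625; buyers pay Pb = 46.625 + 13 = 59.625.
New quantity: Q = 375.25 − 4.5(59.625) = 106.9375.
DWL = ½ × 13 × (143.5 − 106.9375) = 237.65625.

Deadweight loss = 237.65625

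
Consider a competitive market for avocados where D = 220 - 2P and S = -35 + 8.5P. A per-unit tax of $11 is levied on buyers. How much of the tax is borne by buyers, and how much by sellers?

Buyers bear 187/21, sellers bear 44/21

Pre-tax equilibrium: P* = 170/7, Q* = 1200/7.
Tax on buyers shifts demand to D = 220 − 2(P + 11) = 198 - 2P.
198 - 2P = -35 + 8.5P gives seller price Ps = 466/21; buyers pay Pb = 466/21 + 11 = 697/21.
New quantity: Q = 220 − 2(697/21) = 3226/21.
Buyer burden = 697/21 − 170/7 = 187/21; seller burden = 170/7 − 466/21 = 44/21.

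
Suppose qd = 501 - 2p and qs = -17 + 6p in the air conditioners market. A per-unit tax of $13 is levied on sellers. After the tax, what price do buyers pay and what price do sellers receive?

Pre-tax equilibrium: p* = 64.75, q* = 371.5.
Tax on sellers shifts supply to qs = -17 + 6(p − 13) = -95 + 6p.
501 - 2p = -95 + 6p gives buyer price pb = 74.5; sellers receive ps = 74.5 − 13 = 61.5.
New quantity: q = 501 − 2(74.5) = 352.

Buyers pay $74.5, sellers receive $61.5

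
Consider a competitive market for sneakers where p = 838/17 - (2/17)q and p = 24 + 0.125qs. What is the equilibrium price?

Set the two price expressions equal: 838/17 - (2/17)q = 24 + 0.125q.
430/17 = (33/136)q, so q* = 3440/33.
p* = 838/17 − (2/17)(3440/33) = 1222/33.

p* = 1222/33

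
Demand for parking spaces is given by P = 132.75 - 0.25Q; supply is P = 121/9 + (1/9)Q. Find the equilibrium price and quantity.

Set the two price expressions equal: 132.75 - 0.25Q = 121/9 + (1/9)Q.
4295/36 = (13/36)Q, so Q* = 4295/13.
P* = 132.75 − (0.25)(4295/13) = 652/13.

P* = 652/13, Q* = 4295/13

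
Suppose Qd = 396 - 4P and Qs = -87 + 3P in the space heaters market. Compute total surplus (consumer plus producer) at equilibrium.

Equilibrium: 396 - 4P = -87 + 3P gives P* = 69, Q* = 120.
Demand choke price: P = 99; supply starts at P = 29.
CS = ½(99 − 69)(120) = 1800; PS = ½(69 − 29)(120) = 2400.

Total surplus = 4200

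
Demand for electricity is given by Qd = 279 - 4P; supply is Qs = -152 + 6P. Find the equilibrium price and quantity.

P* = 43.1, Q* = 106.6

Set Qd = Qs: 279 - 4P = -152 + 6P.
431 = 10P, so P* = 43.1.
Q* = 279 − 4(43.1) = 106.6.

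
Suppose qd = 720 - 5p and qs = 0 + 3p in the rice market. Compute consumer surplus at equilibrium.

Equilibrium: 720 - 5p = 0 + 3p gives p* = 90, q* = 270.
Demand choke price (qd = 0): p = 144.
CS = ½(144 − 90)(270) = 7290.

Consumer surplus = 7290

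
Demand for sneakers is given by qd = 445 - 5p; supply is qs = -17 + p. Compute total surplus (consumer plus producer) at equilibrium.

Total surplus = 2160

Equilibrium: 445 - 5p = -17 + p gives p* = 77, q* = 60.
Demand choke price: p = 89; supply starts at p = 17.
CS = ½(89 − 77)(60) = 360; PS = ½(77 − 17)(60) = 1800.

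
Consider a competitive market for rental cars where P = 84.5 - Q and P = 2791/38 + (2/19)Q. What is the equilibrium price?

P* = 74.5

Set the two price expressions equal: 84.5 - Q = 2791/38 + (2/19)Q.
210/19 = (21/19)Q, so Q* = 10.
P* = 84.5 − (1)(10) = 74.5.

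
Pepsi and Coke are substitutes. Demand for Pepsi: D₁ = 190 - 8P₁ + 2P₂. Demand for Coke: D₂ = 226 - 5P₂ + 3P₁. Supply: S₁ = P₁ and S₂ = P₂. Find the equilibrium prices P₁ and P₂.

P₁ = 199/6, P₂ = 54.25

Market 1: 190 - 8P₁ + 2P₂ = P₁ → 9P₁ - 2P₂ = 190.
Market 2: 6P₂ - 3P₁ = 226.
Eliminating P₂: 6×(1) + 2×(2) gives 48P₁ = 1592, so P₁ = 199/6.
Back-substitute into (2): P₂ = (226 + 3×199/6) / 6 = 54.25.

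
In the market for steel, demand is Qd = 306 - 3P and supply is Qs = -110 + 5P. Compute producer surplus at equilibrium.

Equilibrium: 306 - 3P = -110 + 5P gives P* = 52, Q* = 150.
Supply starts at P = 22 (where Qs = 0).
PS = ½(52 − 22)(150) = 2250.

Producer surplus = 2250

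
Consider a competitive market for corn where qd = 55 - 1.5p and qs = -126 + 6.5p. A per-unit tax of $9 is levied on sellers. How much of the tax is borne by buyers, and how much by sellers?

Pre-tax equilibrium: p* = 22.625, q* = 21.0625.
Tax on sellers shifts supply to qs = -126 + 6.5(p − 9) = -184.5 + 6.5p.
55 - 1.5p = -184.5 + 6.5p gives buyer price pb = 29.9375; sellers receive ps = 29.9375 − 9 = 20.9375.
New quantity: q = 55 − 1.5(29.9375) = 10.09375.
Buyer burden = 29.9375 − 22.625 = 7.3125; seller burden = 22.625 − 20.9375 = 1.6875.

Buyers bear $7.3125, sellers bear $1.6875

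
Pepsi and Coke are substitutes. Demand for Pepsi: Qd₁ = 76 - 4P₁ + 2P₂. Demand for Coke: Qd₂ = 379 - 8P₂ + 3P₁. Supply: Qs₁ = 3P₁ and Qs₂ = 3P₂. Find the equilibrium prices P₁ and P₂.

P₁ = 1594/71, P₂ = 2881/71

Market 1: 76 - 4P₁ + 2P₂ = 3P₁ → 7P₁ - 2P₂ = 76.
Market 2: 11P₂ - 3P₁ = 379.
Eliminating P₂: 11×(1) + 2×(2) gives 71P₁ = 1594, so P₁ = 1594/71.
Back-substitute into (2): P₂ = (379 + 3×1594/71) / 11 = 2881/71.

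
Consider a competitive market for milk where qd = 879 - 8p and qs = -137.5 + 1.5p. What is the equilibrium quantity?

Set qd = qs: 879 - 8p = -137.5 + 1.5p.
1016.5 = 9.5p, so p* = 107.
q* = 879 − 8(107) = 23.

q* = 23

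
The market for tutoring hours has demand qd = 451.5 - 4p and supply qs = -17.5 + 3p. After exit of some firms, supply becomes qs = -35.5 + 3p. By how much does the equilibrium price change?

Original equilibrium: p* = 67, q* = 183.5.
New equilibrium: 451.5 - 4p = -35.5 + 3p, so 487 = 7p and p' = 487/7; q' = 451.5 − 4(487/7) = 2425/14.
Change in price: 487/7 − 67 = 18/7.

Δp = 18/7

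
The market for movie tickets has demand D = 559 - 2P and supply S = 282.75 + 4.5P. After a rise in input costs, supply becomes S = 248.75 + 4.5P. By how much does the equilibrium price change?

ΔP = 68/13

Original equilibrium: P* = 42.5, Q* = 474.
New equilibrium: 559 - 2P = 248.75 + 4.5P, so 310.25 = 6.5P and P' = 1241/26; Q' = 559 − 2(1241/26) = 6026/13.
Change in price: 1241/26 − 42.5 = 68/13.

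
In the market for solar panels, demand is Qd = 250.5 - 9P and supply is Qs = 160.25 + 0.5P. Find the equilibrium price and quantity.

Set Qd = Qs: 250.5 - 9P = 160.25 + 0.5P.
90.25 = 9.5P, so P* = 9.5.
Q* = 250.5 − 9(9.5) = 165.

P* = 9.5, Q* = 165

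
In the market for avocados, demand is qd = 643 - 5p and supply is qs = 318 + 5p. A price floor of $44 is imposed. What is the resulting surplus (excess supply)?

Surplus = 115

Equilibrium price would be p* = 32.5, so the floor at 44 binds.
At p = 44: qd = 423, qs = 538.
Surplus = 538 − 423 = 115.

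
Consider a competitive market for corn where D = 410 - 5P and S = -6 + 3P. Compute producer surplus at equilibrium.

Equilibrium: 410 - 5P = -6 + 3P gives P* = 52, Q* = 150.
Supply starts at P = 2 (where S = 0).
PS = ½(52 − 2)(150) = 3750.

Producer surplus = 3750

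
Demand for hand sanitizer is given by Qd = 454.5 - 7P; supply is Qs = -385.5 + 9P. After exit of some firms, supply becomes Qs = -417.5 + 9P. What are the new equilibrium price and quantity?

Original equilibrium: P* = 52.5, Q* = 87.
New equilibrium: 454.5 - 7P = -417.5 + 9P, so 872 = 16P and P' = 54.5; Q' = 454.5 − 7(54.5) = 73.

P' = 54.5, Q' = 73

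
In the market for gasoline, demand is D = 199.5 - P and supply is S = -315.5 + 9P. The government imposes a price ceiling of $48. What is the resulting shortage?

Equilibrium price would be P* = 51.5, so the ceiling at 48 binds.
At P = 48: D = 199.5 − 1(48) = 151.5, S = -315.5 + 9(48) = 116.5.
Shortage = 151.5 − 116.5 = 35.

Shortage = 35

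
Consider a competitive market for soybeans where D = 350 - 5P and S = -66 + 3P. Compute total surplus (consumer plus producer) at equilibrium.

Equilibrium: 350 - 5P = -66 + 3P gives P* = 52, Q* = 90.
Demand choke price: P = 70; supply starts at P = 22.
CS = ½(70 − 52)(90) = 810; PS = ½(52 − 22)(90) = 1350.

Total surplus = 2160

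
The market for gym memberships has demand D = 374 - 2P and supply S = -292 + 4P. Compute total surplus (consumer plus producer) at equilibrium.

Equilibrium: 374 - 2P = -292 + 4P gives P* = 111, Q* = 152.
Demand choke price: P = 187; supply starts at P = 73.
CS = ½(187 − 111)(152) = 5776; PS = ½(111 − 73)(152) = 2888.

Total surplus = 8664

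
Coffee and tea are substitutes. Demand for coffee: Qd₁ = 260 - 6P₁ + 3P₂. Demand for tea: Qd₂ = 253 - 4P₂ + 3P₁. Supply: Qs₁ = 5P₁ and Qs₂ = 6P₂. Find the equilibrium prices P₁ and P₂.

Market 1: 260 - 6P₁ + 3P₂ = 5P₁ → 11P₁ - 3P₂ = 260.
Market 2: 10P₂ - 3P₁ = 253.
Eliminating P₂: 10×(1) + 3×(2) gives 101P₁ = 3359, so P₁ = 3359/101.
Back-substitute into (2): P₂ = (253 + 3×3359/101) / 10 = 3563/101.

P₁ = 3359/101, P₂ = 3563/101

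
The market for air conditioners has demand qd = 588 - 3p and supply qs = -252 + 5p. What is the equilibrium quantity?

Set qd = qs: 588 - 3p = -252 + 5p.
840 = 8p, so p* = 105.
q* = 588 − 3(105) = 273.

q* = 273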